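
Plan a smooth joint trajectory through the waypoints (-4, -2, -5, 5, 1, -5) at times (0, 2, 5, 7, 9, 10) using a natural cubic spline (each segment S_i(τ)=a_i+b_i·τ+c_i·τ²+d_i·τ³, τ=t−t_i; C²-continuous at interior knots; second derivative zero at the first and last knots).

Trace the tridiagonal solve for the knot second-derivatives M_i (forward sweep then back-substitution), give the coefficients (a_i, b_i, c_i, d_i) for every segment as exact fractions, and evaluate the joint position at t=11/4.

  seg 0: a=-4 b=1855/941 c=0 d=-457/1882
  seg 1: a=-2 b=-887/941 c=-1371/941 d=451/941
  seg 2: a=-5 b=3064/941 c=2688/941 d=-3735/3764
  seg 3: a=5 b=2611/941 c=-5829/1882 d=334/941
  seg 4: a=1 b=-5039/941 c=-1821/1882 d=607/1882
S(11/4) = -200203/60224

Δ: Δ0=1, Δ1=-1, Δ2=5, Δ3=-2, Δ4=-6
row 1: diag=10, rhs=-12; c'=3/10, d'=-6/5
row 2: denom=10−3·3/10=91/10; d'=(36−3·-6/5)/(91/10)=396/91
row 3: denom=8−2·20/91=688/91; d'=(-42−2·396/91)/(688/91)=-2307/344
row 4: denom=6−2·91/344=941/172; d'=(-24−2·-2307/344)/(941/172)=-1821/941
back: M4=-1821/941
back: M3=-2307/344−91/344·-1821/941=-5829/941
back: M2=396/91−20/91·-5829/941=5376/941
back: M1=-6/5−3/10·5376/941=-2742/941
M: M0=0, M1=-2742/941, M2=5376/941, M3=-5829/941, M4=-1821/941, M5=0
seg 0: a=-4, c=M0/2=0, d=(M1−M0)/(6·2)=-457/1882, b=Δ0−h0·(2M0+M1)/6=1855/941
seg 1: a=-2, c=M1/2=-1371/941, d=(M2−M1)/(6·3)=451/941, b=Δ1−h1·(2M1+M2)/6=-887/941
seg 2: a=-5, c=M2/2=2688/941, d=(M3−M2)/(6·2)=-3735/3764, b=Δ2−h2·(2M2+M3)/6=3064/941
seg 3: a=5, c=M3/2=-5829/1882, d=(M4−M3)/(6·2)=334/941, b=Δ3−h3·(2M3+M4)/6=2611/941
seg 4: a=1, c=M4/2=-1821/1882, d=(M5−M4)/(6·1)=607/1882, b=Δ4−h4·(2M4+M5)/6=-5039/941
t_q=11/4 → seg 1, τ=3/4; S=-2+-887/941·τ+-1371/941·τ²+451/941·τ³=-200203/60224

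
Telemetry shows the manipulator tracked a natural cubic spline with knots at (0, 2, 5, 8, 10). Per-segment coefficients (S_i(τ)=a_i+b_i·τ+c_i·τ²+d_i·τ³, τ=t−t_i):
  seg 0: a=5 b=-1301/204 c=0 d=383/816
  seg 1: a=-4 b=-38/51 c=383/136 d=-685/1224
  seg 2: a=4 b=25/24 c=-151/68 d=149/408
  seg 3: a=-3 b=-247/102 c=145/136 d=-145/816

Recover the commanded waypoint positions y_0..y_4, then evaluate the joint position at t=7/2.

y_0=5 y_1=-4 y_2=4 y_3=-3 y_4=-5
S(7/2) = -729/1088

y_0 = S_0(0) = a_0 = 5
y_1 = S_1(0) = a_1 = -4
y_2 = S_2(0) = a_2 = 4
y_3 = S_3(0) = a_3 = -3
y_4 = S_3(2) = -5
t_q=7/2 is in segment 1 (τ=3/2); S_1(τ)=-729/1088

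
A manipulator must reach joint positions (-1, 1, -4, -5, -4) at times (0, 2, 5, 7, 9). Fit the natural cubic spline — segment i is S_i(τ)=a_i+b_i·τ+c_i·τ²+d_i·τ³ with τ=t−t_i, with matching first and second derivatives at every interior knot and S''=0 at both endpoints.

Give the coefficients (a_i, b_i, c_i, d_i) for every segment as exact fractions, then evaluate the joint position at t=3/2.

Δ: Δ0=1, Δ1=-5/3, Δ2=-1/2, Δ3=1/2
row 1: diag=10, rhs=-16; c'=3/10, d'=-8/5
row 2: denom=10−3·3/10=91/10; d'=(7−3·-8/5)/(91/10)=118/91
row 3: denom=8−2·20/91=688/91; d'=(6−2·118/91)/(688/91)=155/344
back: M3=155/344
back: M2=118/91−20/91·155/344=103/86
back: M1=-8/5−3/10·103/86=-337/172
M: M0=0, M1=-337/172, M2=103/86, M3=155/344, M4=0
seg 0: a=-1, c=M0/2=0, d=(M1−M0)/(6·2)=-337/2064, b=Δ0−h0·(2M0+M1)/6=853/516
seg 1: a=1, c=M1/2=-337/344, d=(M2−M1)/(6·3)=181/1032, b=Δ1−h1·(2M1+M2)/6=-79/258
seg 2: a=-4, c=M2/2=103/172, d=(M3−M2)/(6·2)=-257/4128, b=Δ2−h2·(2M2+M3)/6=-1495/1032
seg 3: a=-5, c=M3/2=155/688, d=(M4−M3)/(6·2)=-155/4128, b=Δ3−h3·(2M3+M4)/6=103/516
t_q=3/2 → seg 0, τ=3/2; S=-1+853/516·τ+0·τ²+-337/2064·τ³=5111/5504

  seg 0: a=-1 b=853/516 c=0 d=-337/2064
  seg 1: a=1 b=-79/258 c=-337/344 d=181/1032
  seg 2: a=-4 b=-1495/1032 c=103/172 d=-257/4128
  seg 3: a=-5 b=103/516 c=155/688 d=-155/4128
S(3/2) = 5111/5504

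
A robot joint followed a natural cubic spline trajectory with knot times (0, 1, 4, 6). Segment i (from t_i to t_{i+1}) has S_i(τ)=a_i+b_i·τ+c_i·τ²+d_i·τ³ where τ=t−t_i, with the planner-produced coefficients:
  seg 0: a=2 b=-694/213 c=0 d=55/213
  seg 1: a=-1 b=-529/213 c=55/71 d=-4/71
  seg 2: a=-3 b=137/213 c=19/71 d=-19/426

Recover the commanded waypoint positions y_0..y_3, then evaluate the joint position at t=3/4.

y_0=2 y_1=-1 y_2=-3 y_3=-1
S(3/4) = -1521/4544

y_0 = S_0(0) = a_0 = 2
y_1 = S_1(0) = a_1 = -1
y_2 = S_2(0) = a_2 = -3
y_3 = S_2(2) = -1
t_q=3/4 is in segment 0 (τ=3/4); S_0(τ)=-1521/4544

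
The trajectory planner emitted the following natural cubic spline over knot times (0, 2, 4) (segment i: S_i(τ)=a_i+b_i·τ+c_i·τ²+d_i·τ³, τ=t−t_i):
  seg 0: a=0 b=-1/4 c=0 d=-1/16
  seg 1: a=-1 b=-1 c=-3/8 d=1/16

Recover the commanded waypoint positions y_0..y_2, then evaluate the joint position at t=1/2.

y_0=0 y_1=-1 y_2=-4
S(1/2) = -17/128

y_0 = S_0(0) = a_0 = 0
y_1 = S_1(0) = a_1 = -1
y_2 = S_1(2) = -4
t_q=1/2 is in segment 0 (τ=1/2); S_0(τ)=-17/128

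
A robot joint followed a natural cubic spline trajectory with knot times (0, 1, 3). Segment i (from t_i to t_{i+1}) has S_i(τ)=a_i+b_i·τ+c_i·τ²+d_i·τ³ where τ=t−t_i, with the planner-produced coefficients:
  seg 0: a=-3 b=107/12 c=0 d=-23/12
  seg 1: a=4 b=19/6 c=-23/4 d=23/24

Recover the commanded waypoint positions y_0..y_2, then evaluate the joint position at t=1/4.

y_0 = S_0(0) = a_0 = -3
y_1 = S_1(0) = a_1 = 4
y_2 = S_1(2) = -5
t_q=1/4 is in segment 0 (τ=1/4); S_0(τ)=-205/256

y_0=-3 y_1=4 y_2=-5
S(1/4) = -205/256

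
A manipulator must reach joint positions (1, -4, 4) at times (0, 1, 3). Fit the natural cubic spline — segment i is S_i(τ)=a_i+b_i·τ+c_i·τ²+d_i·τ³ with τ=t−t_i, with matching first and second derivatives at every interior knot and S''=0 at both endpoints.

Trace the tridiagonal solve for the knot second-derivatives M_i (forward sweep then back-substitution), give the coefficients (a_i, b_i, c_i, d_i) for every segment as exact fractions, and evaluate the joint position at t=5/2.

  seg 0: a=1 b=-13/2 c=0 d=3/2
  seg 1: a=-4 b=-2 c=9/2 d=-3/4
S(5/2) = 19/32

Δ: Δ0=-5, Δ1=4
row 1: diag=6, rhs=54; c'=1/3, d'=9
back: M1=9
M: M0=0, M1=9, M2=0
seg 0: a=1, c=M0/2=0, d=(M1−M0)/(6·1)=3/2, b=Δ0−h0·(2M0+M1)/6=-13/2
seg 1: a=-4, c=M1/2=9/2, d=(M2−M1)/(6·2)=-3/4, b=Δ1−h1·(2M1+M2)/6=-2
t_q=5/2 → seg 1, τ=3/2; S=-4+-2·τ+9/2·τ²+-3/4·τ³=19/32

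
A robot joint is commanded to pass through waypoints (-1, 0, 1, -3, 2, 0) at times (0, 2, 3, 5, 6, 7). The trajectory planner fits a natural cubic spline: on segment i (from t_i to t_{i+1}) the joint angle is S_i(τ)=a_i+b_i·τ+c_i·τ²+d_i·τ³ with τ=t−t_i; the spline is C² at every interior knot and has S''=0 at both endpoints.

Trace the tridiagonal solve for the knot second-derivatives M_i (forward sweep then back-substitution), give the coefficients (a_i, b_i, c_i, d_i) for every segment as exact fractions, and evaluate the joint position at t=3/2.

  seg 0: a=-1 b=-91/1418 c=0 d=100/709
  seg 1: a=0 b=2309/1418 c=600/709 d=-2091/1418
  seg 2: a=1 b=-782/709 c=-5073/1418 d=4437/2836
  seg 3: a=-3 b=2383/709 c=4119/709 d=-2957/709
  seg 4: a=2 b=1750/709 c=-4752/709 d=1584/709
S(3/2) = -1759/2836

Δ: Δ0=1/2, Δ1=1, Δ2=-2, Δ3=5, Δ4=-2
row 1: diag=6, rhs=3; c'=1/6, d'=1/2
row 2: denom=6−1·1/6=35/6; d'=(-18−1·1/2)/(35/6)=-111/35
row 3: denom=6−2·12/35=186/35; d'=(42−2·-111/35)/(186/35)=282/31
row 4: denom=4−1·35/186=709/186; d'=(-42−1·282/31)/(709/186)=-9504/709
back: M4=-9504/709
back: M3=282/31−35/186·-9504/709=8238/709
back: M2=-111/35−12/35·8238/709=-5073/709
back: M1=1/2−1/6·-5073/709=1200/709
M: M0=0, M1=1200/709, M2=-5073/709, M3=8238/709, M4=-9504/709, M5=0
seg 0: a=-1, c=M0/2=0, d=(M1−M0)/(6·2)=100/709, b=Δ0−h0·(2M0+M1)/6=-91/1418
seg 1: a=0, c=M1/2=600/709, d=(M2−M1)/(6·1)=-2091/1418, b=Δ1−h1·(2M1+M2)/6=2309/1418
seg 2: a=1, c=M2/2=-5073/1418, d=(M3−M2)/(6·2)=4437/2836, b=Δ2−h2·(2M2+M3)/6=-782/709
seg 3: a=-3, c=M3/2=4119/709, d=(M4−M3)/(6·1)=-2957/709, b=Δ3−h3·(2M3+M4)/6=2383/709
seg 4: a=2, c=M4/2=-4752/709, d=(M5−M4)/(6·1)=1584/709, b=Δ4−h4·(2M4+M5)/6=1750/709
t_q=3/2 → seg 0, τ=3/2; S=-1+-91/1418·τ+0·τ²+100/709·τ³=-1759/2836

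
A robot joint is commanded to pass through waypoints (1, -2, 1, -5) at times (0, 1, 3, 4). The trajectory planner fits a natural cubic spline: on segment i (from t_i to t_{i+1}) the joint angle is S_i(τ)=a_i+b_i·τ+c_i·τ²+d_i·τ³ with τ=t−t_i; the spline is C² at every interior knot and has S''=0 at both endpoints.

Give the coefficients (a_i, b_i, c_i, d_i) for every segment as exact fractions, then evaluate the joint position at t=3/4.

  seg 0: a=1 b=-69/16 c=0 d=21/16
  seg 1: a=-2 b=-3/8 c=63/16 d=-3/2
  seg 2: a=1 b=-21/8 c=-81/16 d=27/16
S(3/4) = -1721/1024

Δ: Δ0=-3, Δ1=3/2, Δ2=-6
row 1: diag=6, rhs=27; c'=1/3, d'=9/2
row 2: denom=6−2·1/3=16/3; d'=(-45−2·9/2)/(16/3)=-81/8
back: M2=-81/8
back: M1=9/2−1/3·-81/8=63/8
M: M0=0, M1=63/8, M2=-81/8, M3=0
seg 0: a=1, c=M0/2=0, d=(M1−M0)/(6·1)=21/16, b=Δ0−h0·(2M0+M1)/6=-69/16
seg 1: a=-2, c=M1/2=63/16, d=(M2−M1)/(6·2)=-3/2, b=Δ1−h1·(2M1+M2)/6=-3/8
seg 2: a=1, c=M2/2=-81/16, d=(M3−M2)/(6·1)=27/16, b=Δ2−h2·(2M2+M3)/6=-21/8
t_q=3/4 → seg 0, τ=3/4; S=1+-69/16·τ+0·τ²+21/16·τ³=-1721/1024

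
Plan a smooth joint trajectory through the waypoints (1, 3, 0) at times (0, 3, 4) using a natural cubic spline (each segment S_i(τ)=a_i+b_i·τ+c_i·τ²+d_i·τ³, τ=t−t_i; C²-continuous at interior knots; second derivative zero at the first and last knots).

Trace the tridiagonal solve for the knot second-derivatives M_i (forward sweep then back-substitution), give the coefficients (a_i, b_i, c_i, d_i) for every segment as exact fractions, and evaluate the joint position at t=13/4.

  seg 0: a=1 b=49/24 c=0 d=-11/72
  seg 1: a=3 b=-25/12 c=-11/8 d=11/24
S(13/4) = 1229/512

Δ: Δ0=2/3, Δ1=-3
row 1: diag=8, rhs=-22; c'=1/8, d'=-11/4
back: M1=-11/4
M: M0=0, M1=-11/4, M2=0
seg 0: a=1, c=M0/2=0, d=(M1−M0)/(6·3)=-11/72, b=Δ0−h0·(2M0+M1)/6=49/24
seg 1: a=3, c=M1/2=-11/8, d=(M2−M1)/(6·1)=11/24, b=Δ1−h1·(2M1+M2)/6=-25/12
t_q=13/4 → seg 1, τ=1/4; S=3+-25/12·τ+-11/8·τ²+11/24·τ³=1229/512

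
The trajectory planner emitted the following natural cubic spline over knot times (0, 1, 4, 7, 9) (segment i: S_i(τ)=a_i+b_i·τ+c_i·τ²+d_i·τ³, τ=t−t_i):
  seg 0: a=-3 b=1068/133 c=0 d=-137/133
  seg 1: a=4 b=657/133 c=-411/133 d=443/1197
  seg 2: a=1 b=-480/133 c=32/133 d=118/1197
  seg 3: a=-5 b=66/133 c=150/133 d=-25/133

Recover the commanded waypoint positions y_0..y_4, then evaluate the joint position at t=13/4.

y_0=-3 y_1=4 y_2=1 y_3=-5 y_4=-1
S(13/4) = 31375/8512

y_0 = S_0(0) = a_0 = -3
y_1 = S_1(0) = a_1 = 4
y_2 = S_2(0) = a_2 = 1
y_3 = S_3(0) = a_3 = -5
y_4 = S_3(2) = -1
t_q=13/4 is in segment 1 (τ=9/4); S_1(τ)=31375/8512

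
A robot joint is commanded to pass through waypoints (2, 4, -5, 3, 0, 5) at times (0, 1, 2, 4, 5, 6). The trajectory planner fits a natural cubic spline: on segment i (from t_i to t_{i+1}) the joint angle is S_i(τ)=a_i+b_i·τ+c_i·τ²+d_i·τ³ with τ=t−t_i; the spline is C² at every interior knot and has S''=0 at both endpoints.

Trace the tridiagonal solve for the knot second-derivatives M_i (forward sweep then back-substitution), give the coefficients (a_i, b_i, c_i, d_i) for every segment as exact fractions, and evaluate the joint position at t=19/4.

  seg 0: a=2 b=881/155 c=0 d=-571/155
  seg 1: a=4 b=-832/155 c=-1713/155 d=230/31
  seg 2: a=-5 b=-808/155 c=1737/155 d=-33/10
  seg 3: a=3 b=2/155 c=-1332/155 d=173/31
  seg 4: a=0 b=-67/155 c=1263/155 d=-421/155
S(19/4) = 5259/9920

Δ: Δ0=2, Δ1=-9, Δ2=4, Δ3=-3, Δ4=5
row 1: diag=4, rhs=-66; c'=1/4, d'=-33/2
row 2: denom=6−1·1/4=23/4; d'=(78−1·-33/2)/(23/4)=378/23
row 3: denom=6−2·8/23=122/23; d'=(-42−2·378/23)/(122/23)=-861/61
row 4: denom=4−1·23/122=465/122; d'=(48−1·-861/61)/(465/122)=2526/155
back: M4=2526/155
back: M3=-861/61−23/122·2526/155=-2664/155
back: M2=378/23−8/23·-2664/155=3474/155
back: M1=-33/2−1/4·3474/155=-3426/155
M: M0=0, M1=-3426/155, M2=3474/155, M3=-2664/155, M4=2526/155, M5=0
seg 0: a=2, c=M0/2=0, d=(M1−M0)/(6·1)=-571/155, b=Δ0−h0·(2M0+M1)/6=881/155
seg 1: a=4, c=M1/2=-1713/155, d=(M2−M1)/(6·1)=230/31, b=Δ1−h1·(2M1+M2)/6=-832/155
seg 2: a=-5, c=M2/2=1737/155, d=(M3−M2)/(6·2)=-33/10, b=Δ2−h2·(2M2+M3)/6=-808/155
seg 3: a=3, c=M3/2=-1332/155, d=(M4−M3)/(6·1)=173/31, b=Δ3−h3·(2M3+M4)/6=2/155
seg 4: a=0, c=M4/2=1263/155, d=(M5−M4)/(6·1)=-421/155, b=Δ4−h4·(2M4+M5)/6=-67/155
t_q=19/4 → seg 3, τ=3/4; S=3+2/155·τ+-1332/155·τ²+173/31·τ³=5259/9920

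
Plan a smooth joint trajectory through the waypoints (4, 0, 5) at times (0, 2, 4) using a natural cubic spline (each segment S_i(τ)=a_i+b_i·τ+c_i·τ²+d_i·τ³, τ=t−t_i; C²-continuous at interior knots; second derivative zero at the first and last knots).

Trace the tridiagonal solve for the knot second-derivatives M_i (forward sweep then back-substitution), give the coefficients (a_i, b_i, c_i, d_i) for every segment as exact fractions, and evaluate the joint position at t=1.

  seg 0: a=4 b=-25/8 c=0 d=9/32
  seg 1: a=0 b=1/4 c=27/16 d=-9/32
S(1) = 37/32

Δ: Δ0=-2, Δ1=5/2
row 1: diag=8, rhs=27; c'=1/4, d'=27/8
back: M1=27/8
M: M0=0, M1=27/8, M2=0
seg 0: a=4, c=M0/2=0, d=(M1−M0)/(6·2)=9/32, b=Δ0−h0·(2M0+M1)/6=-25/8
seg 1: a=0, c=M1/2=27/16, d=(M2−M1)/(6·2)=-9/32, b=Δ1−h1·(2M1+M2)/6=1/4
t_q=1 → seg 0, τ=1; S=4+-25/8·τ+0·τ²+9/32·τ³=37/32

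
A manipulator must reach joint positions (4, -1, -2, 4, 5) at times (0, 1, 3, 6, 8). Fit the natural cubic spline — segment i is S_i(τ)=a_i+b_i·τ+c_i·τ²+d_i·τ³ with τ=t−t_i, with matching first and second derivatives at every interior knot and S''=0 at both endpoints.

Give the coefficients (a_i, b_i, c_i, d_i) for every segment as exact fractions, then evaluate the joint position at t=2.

Δ: Δ0=-5, Δ1=-1/2, Δ2=2, Δ3=1/2
row 1: diag=6, rhs=27; c'=1/3, d'=9/2
row 2: denom=10−2·1/3=28/3; d'=(15−2·9/2)/(28/3)=9/14
row 3: denom=10−3·9/28=253/28; d'=(-9−3·9/14)/(253/28)=-306/253
back: M3=-306/253
back: M2=9/14−9/28·-306/253=261/253
back: M1=9/2−1/3·261/253=2103/506
M: M0=0, M1=2103/506, M2=261/253, M3=-306/253, M4=0
seg 0: a=4, c=M0/2=0, d=(M1−M0)/(6·1)=701/1012, b=Δ0−h0·(2M0+M1)/6=-5761/1012
seg 1: a=-1, c=M1/2=2103/1012, d=(M2−M1)/(6·2)=-527/2024, b=Δ1−h1·(2M1+M2)/6=-1829/506
seg 2: a=-2, c=M2/2=261/506, d=(M3−M2)/(6·3)=-63/506, b=Δ2−h2·(2M2+M3)/6=398/253
seg 3: a=4, c=M3/2=-153/253, d=(M4−M3)/(6·2)=51/506, b=Δ3−h3·(2M3+M4)/6=661/506
t_q=2 → seg 1, τ=1; S=-1+-1829/506·τ+2103/1012·τ²+-527/2024·τ³=-5661/2024

  seg 0: a=4 b=-5761/1012 c=0 d=701/1012
  seg 1: a=-1 b=-1829/506 c=2103/1012 d=-527/2024
  seg 2: a=-2 b=398/253 c=261/506 d=-63/506
  seg 3: a=4 b=661/506 c=-153/253 d=51/506
S(2) = -5661/2024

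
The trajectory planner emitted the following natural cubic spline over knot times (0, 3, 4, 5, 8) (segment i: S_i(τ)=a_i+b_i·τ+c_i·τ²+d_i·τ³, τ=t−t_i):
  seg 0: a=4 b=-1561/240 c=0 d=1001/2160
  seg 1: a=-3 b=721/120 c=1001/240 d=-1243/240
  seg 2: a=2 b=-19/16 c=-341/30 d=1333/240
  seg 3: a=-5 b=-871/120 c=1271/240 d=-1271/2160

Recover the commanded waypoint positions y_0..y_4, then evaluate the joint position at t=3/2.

y_0=4 y_1=-3 y_2=2 y_3=-5 y_4=5
S(3/2) = -2683/640

y_0 = S_0(0) = a_0 = 4
y_1 = S_1(0) = a_1 = -3
y_2 = S_2(0) = a_2 = 2
y_3 = S_3(0) = a_3 = -5
y_4 = S_3(3) = 5
t_q=3/2 is in segment 0 (τ=3/2); S_0(τ)=-2683/640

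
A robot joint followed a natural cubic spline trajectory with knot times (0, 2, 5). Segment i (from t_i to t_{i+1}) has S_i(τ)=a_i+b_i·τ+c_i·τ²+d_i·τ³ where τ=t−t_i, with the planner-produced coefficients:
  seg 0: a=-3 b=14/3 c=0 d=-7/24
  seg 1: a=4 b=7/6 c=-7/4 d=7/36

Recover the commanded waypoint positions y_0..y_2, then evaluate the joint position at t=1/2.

y_0 = S_0(0) = a_0 = -3
y_1 = S_1(0) = a_1 = 4
y_2 = S_1(3) = -3
t_q=1/2 is in segment 0 (τ=1/2); S_0(τ)=-45/64

y_0=-3 y_1=4 y_2=-3
S(1/2) = -45/64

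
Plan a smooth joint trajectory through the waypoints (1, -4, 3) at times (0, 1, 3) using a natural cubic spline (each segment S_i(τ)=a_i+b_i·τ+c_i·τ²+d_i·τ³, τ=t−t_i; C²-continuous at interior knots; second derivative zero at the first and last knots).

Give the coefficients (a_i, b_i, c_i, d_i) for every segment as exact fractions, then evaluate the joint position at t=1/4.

  seg 0: a=1 b=-77/12 c=0 d=17/12
  seg 1: a=-4 b=-13/6 c=17/4 d=-17/24
S(1/4) = -149/256

Δ: Δ0=-5, Δ1=7/2
row 1: diag=6, rhs=51; c'=1/3, d'=17/2
back: M1=17/2
M: M0=0, M1=17/2, M2=0
seg 0: a=1, c=M0/2=0, d=(M1−M0)/(6·1)=17/12, b=Δ0−h0·(2M0+M1)/6=-77/12
seg 1: a=-4, c=M1/2=17/4, d=(M2−M1)/(6·2)=-17/24, b=Δ1−h1·(2M1+M2)/6=-13/6
t_q=1/4 → seg 0, τ=1/4; S=1+-77/12·τ+0·τ²+17/12·τ³=-149/256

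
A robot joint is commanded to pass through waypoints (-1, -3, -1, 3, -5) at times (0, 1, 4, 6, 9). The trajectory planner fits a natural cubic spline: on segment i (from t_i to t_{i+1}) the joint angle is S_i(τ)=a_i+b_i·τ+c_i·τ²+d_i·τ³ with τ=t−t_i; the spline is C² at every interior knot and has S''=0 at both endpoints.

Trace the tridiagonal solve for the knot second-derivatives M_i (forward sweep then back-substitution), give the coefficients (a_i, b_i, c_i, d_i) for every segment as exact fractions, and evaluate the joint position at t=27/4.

  seg 0: a=-1 b=-772/339 c=0 d=94/339
  seg 1: a=-3 b=-490/339 c=94/113 d=-130/3051
  seg 2: a=-1 b=812/339 c=152/339 d=-73/226
  seg 3: a=3 b=106/339 c=-505/339 d=505/3051
S(27/4) = 17837/7232

Δ: Δ0=-2, Δ1=2/3, Δ2=2, Δ3=-8/3
row 1: diag=8, rhs=16; c'=3/8, d'=2
row 2: denom=10−3·3/8=71/8; d'=(8−3·2)/(71/8)=16/71
row 3: denom=10−2·16/71=678/71; d'=(-28−2·16/71)/(678/71)=-1010/339
back: M3=-1010/339
back: M2=16/71−16/71·-1010/339=304/339
back: M1=2−3/8·304/339=188/113
M: M0=0, M1=188/113, M2=304/339, M3=-1010/339, M4=0
seg 0: a=-1, c=M0/2=0, d=(M1−M0)/(6·1)=94/339, b=Δ0−h0·(2M0+M1)/6=-772/339
seg 1: a=-3, c=M1/2=94/113, d=(M2−M1)/(6·3)=-130/3051, b=Δ1−h1·(2M1+M2)/6=-490/339
seg 2: a=-1, c=M2/2=152/339, d=(M3−M2)/(6·2)=-73/226, b=Δ2−h2·(2M2+M3)/6=812/339
seg 3: a=3, c=M3/2=-505/339, d=(M4−M3)/(6·3)=505/3051, b=Δ3−h3·(2M3+M4)/6=106/339
t_q=27/4 → seg 3, τ=3/4; S=3+106/339·τ+-505/339·τ²+505/3051·τ³=17837/7232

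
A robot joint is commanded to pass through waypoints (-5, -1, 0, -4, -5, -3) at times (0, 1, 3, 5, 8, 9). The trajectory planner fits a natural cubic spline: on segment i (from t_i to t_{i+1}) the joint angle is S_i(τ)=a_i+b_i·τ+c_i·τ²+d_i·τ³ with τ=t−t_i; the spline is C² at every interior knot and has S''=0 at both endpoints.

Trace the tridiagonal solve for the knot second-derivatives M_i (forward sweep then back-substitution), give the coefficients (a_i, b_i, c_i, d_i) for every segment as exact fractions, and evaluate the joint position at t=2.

  seg 0: a=-5 b=39671/8796 c=0 d=-4487/8796
  seg 1: a=-1 b=13105/4398 c=-4487/2932 d=2555/17592
  seg 2: a=0 b=-3076/2199 c=-483/733 d=394/2199
  seg 3: a=-4 b=-4144/2199 c=305/733 d=74/2199
  seg 4: a=-5 b=3344/2199 c=527/733 d=-527/2199
S(2) = 3487/5864

Δ: Δ0=4, Δ1=1/2, Δ2=-2, Δ3=-1/3, Δ4=2
row 1: diag=6, rhs=-21; c'=1/3, d'=-7/2
row 2: denom=8−2·1/3=22/3; d'=(-15−2·-7/2)/(22/3)=-12/11
row 3: denom=10−2·3/11=104/11; d'=(10−2·-12/11)/(104/11)=67/52
row 4: denom=8−3·33/104=733/104; d'=(14−3·67/52)/(733/104)=1054/733
back: M4=1054/733
back: M3=67/52−33/104·1054/733=610/733
back: M2=-12/11−3/11·610/733=-966/733
back: M1=-7/2−1/3·-966/733=-4487/1466
M: M0=0, M1=-4487/1466, M2=-966/733, M3=610/733, M4=1054/733, M5=0
seg 0: a=-5, c=M0/2=0, d=(M1−M0)/(6·1)=-4487/8796, b=Δ0−h0·(2M0+M1)/6=39671/8796
seg 1: a=-1, c=M1/2=-4487/2932, d=(M2−M1)/(6·2)=2555/17592, b=Δ1−h1·(2M1+M2)/6=13105/4398
seg 2: a=0, c=M2/2=-483/733, d=(M3−M2)/(6·2)=394/2199, b=Δ2−h2·(2M2+M3)/6=-3076/2199
seg 3: a=-4, c=M3/2=305/733, d=(M4−M3)/(6·3)=74/2199, b=Δ3−h3·(2M3+M4)/6=-4144/2199
seg 4: a=-5, c=M4/2=527/733, d=(M5−M4)/(6·1)=-527/2199, b=Δ4−h4·(2M4+M5)/6=3344/2199
t_q=2 → seg 1, τ=1; S=-1+13105/4398·τ+-4487/2932·τ²+2555/17592·τ³=3487/5864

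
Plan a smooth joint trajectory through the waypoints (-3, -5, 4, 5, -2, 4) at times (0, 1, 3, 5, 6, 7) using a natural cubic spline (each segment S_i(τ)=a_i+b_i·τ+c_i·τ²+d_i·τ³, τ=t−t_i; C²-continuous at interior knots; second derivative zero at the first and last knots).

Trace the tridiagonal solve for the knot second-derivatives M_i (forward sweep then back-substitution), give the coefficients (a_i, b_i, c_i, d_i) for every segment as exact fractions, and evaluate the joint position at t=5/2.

Δ: Δ0=-2, Δ1=9/2, Δ2=1/2, Δ3=-7, Δ4=6
row 1: diag=6, rhs=39; c'=1/3, d'=13/2
row 2: denom=8−2·1/3=22/3; d'=(-24−2·13/2)/(22/3)=-111/22
row 3: denom=6−2·3/11=60/11; d'=(-45−2·-111/22)/(60/11)=-32/5
row 4: denom=4−1·11/60=229/60; d'=(78−1·-32/5)/(229/60)=5064/229
back: M4=5064/229
back: M3=-32/5−11/60·5064/229=-2394/229
back: M2=-111/22−3/11·-2394/229=-1005/458
back: M1=13/2−1/3·-1005/458=1656/229
M: M0=0, M1=1656/229, M2=-1005/458, M3=-2394/229, M4=5064/229, M5=0
seg 0: a=-3, c=M0/2=0, d=(M1−M0)/(6·1)=276/229, b=Δ0−h0·(2M0+M1)/6=-734/229
seg 1: a=-5, c=M1/2=828/229, d=(M2−M1)/(6·2)=-1439/1832, b=Δ1−h1·(2M1+M2)/6=94/229
seg 2: a=4, c=M2/2=-1005/916, d=(M3−M2)/(6·2)=-1261/1832, b=Δ2−h2·(2M2+M3)/6=2495/458
seg 3: a=5, c=M3/2=-1197/229, d=(M4−M3)/(6·1)=1243/229, b=Δ3−h3·(2M3+M4)/6=-1649/229
seg 4: a=-2, c=M4/2=2532/229, d=(M5−M4)/(6·1)=-844/229, b=Δ4−h4·(2M4+M5)/6=-314/229
t_q=5/2 → seg 1, τ=3/2; S=-5+94/229·τ+828/229·τ²+-1439/1832·τ³=16123/14656

  seg 0: a=-3 b=-734/229 c=0 d=276/229
  seg 1: a=-5 b=94/229 c=828/229 d=-1439/1832
  seg 2: a=4 b=2495/458 c=-1005/916 d=-1261/1832
  seg 3: a=5 b=-1649/229 c=-1197/229 d=1243/229
  seg 4: a=-2 b=-314/229 c=2532/229 d=-844/229
S(5/2) = 16123/14656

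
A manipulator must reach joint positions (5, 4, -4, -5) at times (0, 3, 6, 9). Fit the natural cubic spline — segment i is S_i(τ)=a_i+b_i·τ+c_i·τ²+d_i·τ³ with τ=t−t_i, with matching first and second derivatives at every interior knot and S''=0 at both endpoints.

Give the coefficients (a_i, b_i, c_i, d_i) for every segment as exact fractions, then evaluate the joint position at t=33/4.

Δ: Δ0=-1/3, Δ1=-8/3, Δ2=-1/3
row 1: diag=12, rhs=-14; c'=1/4, d'=-7/6
row 2: denom=12−3·1/4=45/4; d'=(14−3·-7/6)/(45/4)=14/9
back: M2=14/9
back: M1=-7/6−1/4·14/9=-14/9
M: M0=0, M1=-14/9, M2=14/9, M3=0
seg 0: a=5, c=M0/2=0, d=(M1−M0)/(6·3)=-7/81, b=Δ0−h0·(2M0+M1)/6=4/9
seg 1: a=4, c=M1/2=-7/9, d=(M2−M1)/(6·3)=14/81, b=Δ1−h1·(2M1+M2)/6=-17/9
seg 2: a=-4, c=M2/2=7/9, d=(M3−M2)/(6·3)=-7/81, b=Δ2−h2·(2M2+M3)/6=-17/9
t_q=33/4 → seg 2, τ=9/4; S=-4+-17/9·τ+7/9·τ²+-7/81·τ³=-339/64

  seg 0: a=5 b=4/9 c=0 d=-7/81
  seg 1: a=4 b=-17/9 c=-7/9 d=14/81
  seg 2: a=-4 b=-17/9 c=7/9 d=-7/81
S(33/4) = -339/64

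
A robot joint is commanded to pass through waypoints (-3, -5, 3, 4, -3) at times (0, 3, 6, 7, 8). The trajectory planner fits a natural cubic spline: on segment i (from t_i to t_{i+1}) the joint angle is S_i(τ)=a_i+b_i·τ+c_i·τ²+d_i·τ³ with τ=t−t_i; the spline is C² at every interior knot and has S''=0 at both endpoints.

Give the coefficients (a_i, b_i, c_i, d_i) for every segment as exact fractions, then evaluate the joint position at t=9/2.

Δ: Δ0=-2/3, Δ1=8/3, Δ2=1, Δ3=-7
row 1: diag=12, rhs=20; c'=1/4, d'=5/3
row 2: denom=8−3·1/4=29/4; d'=(-10−3·5/3)/(29/4)=-60/29
row 3: denom=4−1·4/29=112/29; d'=(-48−1·-60/29)/(112/29)=-333/28
back: M3=-333/28
back: M2=-60/29−4/29·-333/28=-3/7
back: M1=5/3−1/4·-3/7=149/84
M: M0=0, M1=149/84, M2=-3/7, M3=-333/28, M4=0
seg 0: a=-3, c=M0/2=0, d=(M1−M0)/(6·3)=149/1512, b=Δ0−h0·(2M0+M1)/6=-87/56
seg 1: a=-5, c=M1/2=149/168, d=(M2−M1)/(6·3)=-185/1512, b=Δ1−h1·(2M1+M2)/6=31/28
seg 2: a=3, c=M2/2=-3/14, d=(M3−M2)/(6·1)=-107/56, b=Δ2−h2·(2M2+M3)/6=25/8
seg 3: a=4, c=M3/2=-333/56, d=(M4−M3)/(6·1)=111/56, b=Δ3−h3·(2M3+M4)/6=-85/28
t_q=9/2 → seg 1, τ=3/2; S=-5+31/28·τ+149/168·τ²+-185/1512·τ³=-787/448

  seg 0: a=-3 b=-87/56 c=0 d=149/1512
  seg 1: a=-5 b=31/28 c=149/168 d=-185/1512
  seg 2: a=3 b=25/8 c=-3/14 d=-107/56
  seg 3: a=4 b=-85/28 c=-333/56 d=111/56
S(9/2) = -787/448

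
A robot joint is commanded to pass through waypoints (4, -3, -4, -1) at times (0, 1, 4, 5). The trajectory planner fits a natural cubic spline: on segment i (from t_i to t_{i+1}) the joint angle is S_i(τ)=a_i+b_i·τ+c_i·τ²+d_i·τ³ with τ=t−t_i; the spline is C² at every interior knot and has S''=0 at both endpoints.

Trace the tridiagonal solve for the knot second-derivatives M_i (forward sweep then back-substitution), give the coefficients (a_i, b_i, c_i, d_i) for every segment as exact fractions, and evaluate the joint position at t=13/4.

  seg 0: a=4 b=-257/33 c=0 d=26/33
  seg 1: a=-3 b=-179/33 c=26/11 d=-2/9
  seg 2: a=-4 b=91/33 c=4/11 d=-4/33
S(13/4) = -2031/352

Δ: Δ0=-7, Δ1=-1/3, Δ2=3
row 1: diag=8, rhs=40; c'=3/8, d'=5
row 2: denom=8−3·3/8=55/8; d'=(20−3·5)/(55/8)=8/11
back: M2=8/11
back: M1=5−3/8·8/11=52/11
M: M0=0, M1=52/11, M2=8/11, M3=0
seg 0: a=4, c=M0/2=0, d=(M1−M0)/(6·1)=26/33, b=Δ0−h0·(2M0+M1)/6=-257/33
seg 1: a=-3, c=M1/2=26/11, d=(M2−M1)/(6·3)=-2/9, b=Δ1−h1·(2M1+M2)/6=-179/33
seg 2: a=-4, c=M2/2=4/11, d=(M3−M2)/(6·1)=-4/33, b=Δ2−h2·(2M2+M3)/6=91/33
t_q=13/4 → seg 1, τ=9/4; S=-3+-179/33·τ+26/11·τ²+-2/9·τ³=-2031/352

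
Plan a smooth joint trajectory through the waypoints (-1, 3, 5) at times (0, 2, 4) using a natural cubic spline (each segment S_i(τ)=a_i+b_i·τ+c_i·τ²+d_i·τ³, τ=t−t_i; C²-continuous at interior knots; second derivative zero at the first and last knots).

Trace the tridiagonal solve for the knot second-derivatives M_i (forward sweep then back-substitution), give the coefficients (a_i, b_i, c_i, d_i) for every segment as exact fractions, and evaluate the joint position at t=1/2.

  seg 0: a=-1 b=9/4 c=0 d=-1/16
  seg 1: a=3 b=3/2 c=-3/8 d=1/16
S(1/2) = 15/128

Δ: Δ0=2, Δ1=1
row 1: diag=8, rhs=-6; c'=1/4, d'=-3/4
back: M1=-3/4
M: M0=0, M1=-3/4, M2=0
seg 0: a=-1, c=M0/2=0, d=(M1−M0)/(6·2)=-1/16, b=Δ0−h0·(2M0+M1)/6=9/4
seg 1: a=3, c=M1/2=-3/8, d=(M2−M1)/(6·2)=1/16, b=Δ1−h1·(2M1+M2)/6=3/2
t_q=1/2 → seg 0, τ=1/2; S=-1+9/4·τ+0·τ²+-1/16·τ³=15/128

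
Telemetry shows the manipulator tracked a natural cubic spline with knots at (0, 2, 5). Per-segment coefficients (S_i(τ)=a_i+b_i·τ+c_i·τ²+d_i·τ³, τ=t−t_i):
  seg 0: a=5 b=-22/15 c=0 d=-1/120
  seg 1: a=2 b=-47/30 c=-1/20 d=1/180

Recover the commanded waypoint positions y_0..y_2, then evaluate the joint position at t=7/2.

y_0=5 y_1=2 y_2=-3
S(7/2) = -71/160

y_0 = S_0(0) = a_0 = 5
y_1 = S_1(0) = a_1 = 2
y_2 = S_1(3) = -3
t_q=7/2 is in segment 1 (τ=3/2); S_1(τ)=-71/160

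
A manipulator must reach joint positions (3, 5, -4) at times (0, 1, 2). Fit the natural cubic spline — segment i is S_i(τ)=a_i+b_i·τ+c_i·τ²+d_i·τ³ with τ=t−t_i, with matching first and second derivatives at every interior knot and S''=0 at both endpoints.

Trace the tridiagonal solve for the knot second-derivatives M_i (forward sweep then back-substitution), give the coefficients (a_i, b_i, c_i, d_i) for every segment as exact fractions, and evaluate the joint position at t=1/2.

  seg 0: a=3 b=19/4 c=0 d=-11/4
  seg 1: a=5 b=-7/2 c=-33/4 d=11/4
S(1/2) = 161/32

Δ: Δ0=2, Δ1=-9
row 1: diag=4, rhs=-66; c'=1/4, d'=-33/2
back: M1=-33/2
M: M0=0, M1=-33/2, M2=0
seg 0: a=3, c=M0/2=0, d=(M1−M0)/(6·1)=-11/4, b=Δ0−h0·(2M0+M1)/6=19/4
seg 1: a=5, c=M1/2=-33/4, d=(M2−M1)/(6·1)=11/4, b=Δ1−h1·(2M1+M2)/6=-7/2
t_q=1/2 → seg 0, τ=1/2; S=3+19/4·τ+0·τ²+-11/4·τ³=161/32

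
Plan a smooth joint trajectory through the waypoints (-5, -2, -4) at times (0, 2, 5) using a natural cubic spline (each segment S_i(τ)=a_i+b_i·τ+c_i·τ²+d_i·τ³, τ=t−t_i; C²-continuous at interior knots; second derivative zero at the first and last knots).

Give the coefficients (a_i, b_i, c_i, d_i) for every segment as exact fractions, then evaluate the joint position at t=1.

  seg 0: a=-5 b=29/15 c=0 d=-13/120
  seg 1: a=-2 b=19/30 c=-13/20 d=13/180
S(1) = -127/40

Δ: Δ0=3/2, Δ1=-2/3
row 1: diag=10, rhs=-13; c'=3/10, d'=-13/10
back: M1=-13/10
M: M0=0, M1=-13/10, M2=0
seg 0: a=-5, c=M0/2=0, d=(M1−M0)/(6·2)=-13/120, b=Δ0−h0·(2M0+M1)/6=29/15
seg 1: a=-2, c=M1/2=-13/20, d=(M2−M1)/(6·3)=13/180, b=Δ1−h1·(2M1+M2)/6=19/30
t_q=1 → seg 0, τ=1; S=-5+29/15·τ+0·τ²+-13/120·τ³=-127/40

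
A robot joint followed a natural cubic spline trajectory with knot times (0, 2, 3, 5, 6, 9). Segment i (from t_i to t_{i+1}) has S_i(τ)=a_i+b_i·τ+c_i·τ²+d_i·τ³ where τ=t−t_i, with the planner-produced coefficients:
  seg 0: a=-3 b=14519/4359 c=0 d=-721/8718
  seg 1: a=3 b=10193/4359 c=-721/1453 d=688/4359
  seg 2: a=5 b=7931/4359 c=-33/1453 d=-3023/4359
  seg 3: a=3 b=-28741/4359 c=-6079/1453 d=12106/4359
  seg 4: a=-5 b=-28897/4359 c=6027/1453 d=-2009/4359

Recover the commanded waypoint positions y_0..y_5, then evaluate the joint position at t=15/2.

y_0 = S_0(0) = a_0 = -3
y_1 = S_1(0) = a_1 = 3
y_2 = S_2(0) = a_2 = 5
y_3 = S_3(0) = a_3 = 3
y_4 = S_4(0) = a_4 = -5
y_5 = S_4(3) = 0
t_q=15/2 is in segment 4 (τ=3/2); S_4(τ)=-83303/11624

y_0=-3 y_1=3 y_2=5 y_3=3 y_4=-5 y_5=0
S(15/2) = -83303/11624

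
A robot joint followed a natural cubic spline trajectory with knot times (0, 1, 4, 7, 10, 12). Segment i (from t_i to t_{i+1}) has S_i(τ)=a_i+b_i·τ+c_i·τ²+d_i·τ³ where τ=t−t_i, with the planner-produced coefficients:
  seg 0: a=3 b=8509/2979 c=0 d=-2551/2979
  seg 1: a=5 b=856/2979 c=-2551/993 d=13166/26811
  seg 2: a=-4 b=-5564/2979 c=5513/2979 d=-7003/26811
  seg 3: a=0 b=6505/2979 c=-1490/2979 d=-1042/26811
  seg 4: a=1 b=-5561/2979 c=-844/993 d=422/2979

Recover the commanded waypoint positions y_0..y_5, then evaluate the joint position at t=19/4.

y_0=3 y_1=5 y_2=-4 y_3=0 y_4=1 y_5=-5
S(19/4) = -94693/21184

y_0 = S_0(0) = a_0 = 3
y_1 = S_1(0) = a_1 = 5
y_2 = S_2(0) = a_2 = -4
y_3 = S_3(0) = a_3 = 0
y_4 = S_4(0) = a_4 = 1
y_5 = S_4(2) = -5
t_q=19/4 is in segment 2 (τ=3/4); S_2(τ)=-94693/21184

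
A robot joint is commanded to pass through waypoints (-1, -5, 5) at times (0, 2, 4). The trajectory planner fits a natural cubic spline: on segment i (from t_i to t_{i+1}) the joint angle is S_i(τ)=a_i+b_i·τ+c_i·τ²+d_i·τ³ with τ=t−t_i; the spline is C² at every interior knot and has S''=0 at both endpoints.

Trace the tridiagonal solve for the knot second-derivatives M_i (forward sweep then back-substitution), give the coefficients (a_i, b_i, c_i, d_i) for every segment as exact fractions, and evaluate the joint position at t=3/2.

  seg 0: a=-1 b=-15/4 c=0 d=7/16
  seg 1: a=-5 b=3/2 c=21/8 d=-7/16
S(3/2) = -659/128

Δ: Δ0=-2, Δ1=5
row 1: diag=8, rhs=42; c'=1/4, d'=21/4
back: M1=21/4
M: M0=0, M1=21/4, M2=0
seg 0: a=-1, c=M0/2=0, d=(M1−M0)/(6·2)=7/16, b=Δ0−h0·(2M0+M1)/6=-15/4
seg 1: a=-5, c=M1/2=21/8, d=(M2−M1)/(6·2)=-7/16, b=Δ1−h1·(2M1+M2)/6=3/2
t_q=3/2 → seg 0, τ=3/2; S=-1+-15/4·τ+0·τ²+7/16·τ³=-659/128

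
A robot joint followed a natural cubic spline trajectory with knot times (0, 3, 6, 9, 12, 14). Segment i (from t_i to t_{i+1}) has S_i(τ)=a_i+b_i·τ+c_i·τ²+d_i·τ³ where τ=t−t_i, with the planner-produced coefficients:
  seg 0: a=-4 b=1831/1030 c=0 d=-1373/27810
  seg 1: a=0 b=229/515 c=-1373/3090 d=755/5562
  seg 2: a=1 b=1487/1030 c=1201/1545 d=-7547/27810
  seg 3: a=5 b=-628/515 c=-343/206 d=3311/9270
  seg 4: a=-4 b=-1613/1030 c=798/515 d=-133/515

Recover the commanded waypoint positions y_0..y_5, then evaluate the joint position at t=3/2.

y_0 = S_0(0) = a_0 = -4
y_1 = S_1(0) = a_1 = 0
y_2 = S_2(0) = a_2 = 1
y_3 = S_3(0) = a_3 = 5
y_4 = S_4(0) = a_4 = -4
y_5 = S_4(2) = -3
t_q=3/2 is in segment 0 (τ=3/2); S_0(τ)=-12361/8240

y_0=-4 y_1=0 y_2=1 y_3=5 y_4=-4 y_5=-3
S(3/2) = -12361/8240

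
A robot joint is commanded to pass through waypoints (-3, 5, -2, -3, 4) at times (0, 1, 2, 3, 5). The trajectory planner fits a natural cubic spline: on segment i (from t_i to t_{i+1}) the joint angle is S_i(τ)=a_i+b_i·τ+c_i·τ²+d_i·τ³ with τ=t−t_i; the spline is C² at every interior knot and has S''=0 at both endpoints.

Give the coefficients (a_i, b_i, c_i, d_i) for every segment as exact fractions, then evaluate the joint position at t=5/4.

Δ: Δ0=8, Δ1=-7, Δ2=-1, Δ3=7/2
row 1: diag=4, rhs=-90; c'=1/4, d'=-45/2
row 2: denom=4−1·1/4=15/4; d'=(36−1·-45/2)/(15/4)=78/5
row 3: denom=6−1·4/15=86/15; d'=(27−1·78/5)/(86/15)=171/86
back: M3=171/86
back: M2=78/5−4/15·171/86=648/43
back: M1=-45/2−1/4·648/43=-2259/86
M: M0=0, M1=-2259/86, M2=648/43, M3=171/86, M4=0
seg 0: a=-3, c=M0/2=0, d=(M1−M0)/(6·1)=-753/172, b=Δ0−h0·(2M0+M1)/6=2129/172
seg 1: a=5, c=M1/2=-2259/172, d=(M2−M1)/(6·1)=1185/172, b=Δ1−h1·(2M1+M2)/6=-65/86
seg 2: a=-2, c=M2/2=324/43, d=(M3−M2)/(6·1)=-375/172, b=Δ2−h2·(2M2+M3)/6=-1093/172
seg 3: a=-3, c=M3/2=171/172, d=(M4−M3)/(6·2)=-57/344, b=Δ3−h3·(2M3+M4)/6=187/86
t_q=5/4 → seg 1, τ=1/4; S=5+-65/86·τ+-2259/172·τ²+1185/172·τ³=45109/11008

  seg 0: a=-3 b=2129/172 c=0 d=-753/172
  seg 1: a=5 b=-65/86 c=-2259/172 d=1185/172
  seg 2: a=-2 b=-1093/172 c=324/43 d=-375/172
  seg 3: a=-3 b=187/86 c=171/172 d=-57/344
S(5/4) = 45109/11008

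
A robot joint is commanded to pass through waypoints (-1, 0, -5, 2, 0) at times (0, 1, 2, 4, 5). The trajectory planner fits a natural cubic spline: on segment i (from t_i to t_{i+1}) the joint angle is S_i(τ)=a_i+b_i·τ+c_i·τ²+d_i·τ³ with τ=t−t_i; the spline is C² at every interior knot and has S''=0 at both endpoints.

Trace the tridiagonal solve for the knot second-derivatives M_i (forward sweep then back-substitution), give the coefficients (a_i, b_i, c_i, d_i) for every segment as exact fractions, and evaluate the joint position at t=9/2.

Δ: Δ0=1, Δ1=-5, Δ2=7/2, Δ3=-2
row 1: diag=4, rhs=-36; c'=1/4, d'=-9
row 2: denom=6−1·1/4=23/4; d'=(51−1·-9)/(23/4)=240/23
row 3: denom=6−2·8/23=122/23; d'=(-33−2·240/23)/(122/23)=-1239/122
back: M3=-1239/122
back: M2=240/23−8/23·-1239/122=852/61
back: M1=-9−1/4·852/61=-762/61
M: M0=0, M1=-762/61, M2=852/61, M3=-1239/122, M4=0
seg 0: a=-1, c=M0/2=0, d=(M1−M0)/(6·1)=-127/61, b=Δ0−h0·(2M0+M1)/6=188/61
seg 1: a=0, c=M1/2=-381/61, d=(M2−M1)/(6·1)=269/61, b=Δ1−h1·(2M1+M2)/6=-193/61
seg 2: a=-5, c=M2/2=426/61, d=(M3−M2)/(6·2)=-981/488, b=Δ2−h2·(2M2+M3)/6=-148/61
seg 3: a=2, c=M3/2=-1239/244, d=(M4−M3)/(6·1)=413/244, b=Δ3−h3·(2M3+M4)/6=169/122
t_q=9/2 → seg 3, τ=1/2; S=2+169/122·τ+-1239/244·τ²+413/244·τ³=3191/1952

  seg 0: a=-1 b=188/61 c=0 d=-127/61
  seg 1: a=0 b=-193/61 c=-381/61 d=269/61
  seg 2: a=-5 b=-148/61 c=426/61 d=-981/488
  seg 3: a=2 b=169/122 c=-1239/244 d=413/244
S(9/2) = 3191/1952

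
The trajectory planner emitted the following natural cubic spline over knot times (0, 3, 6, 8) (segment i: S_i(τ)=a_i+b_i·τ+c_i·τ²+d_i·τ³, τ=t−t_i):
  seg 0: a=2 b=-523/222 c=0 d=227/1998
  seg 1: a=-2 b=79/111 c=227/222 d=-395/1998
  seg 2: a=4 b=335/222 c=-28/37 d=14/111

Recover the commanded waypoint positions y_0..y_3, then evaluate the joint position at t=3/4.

y_0 = S_0(0) = a_0 = 2
y_1 = S_1(0) = a_1 = -2
y_2 = S_2(0) = a_2 = 4
y_3 = S_2(2) = 5
t_q=3/4 is in segment 0 (τ=3/4); S_0(τ)=1331/4736

y_0=2 y_1=-2 y_2=4 y_3=5
S(3/4) = 1331/4736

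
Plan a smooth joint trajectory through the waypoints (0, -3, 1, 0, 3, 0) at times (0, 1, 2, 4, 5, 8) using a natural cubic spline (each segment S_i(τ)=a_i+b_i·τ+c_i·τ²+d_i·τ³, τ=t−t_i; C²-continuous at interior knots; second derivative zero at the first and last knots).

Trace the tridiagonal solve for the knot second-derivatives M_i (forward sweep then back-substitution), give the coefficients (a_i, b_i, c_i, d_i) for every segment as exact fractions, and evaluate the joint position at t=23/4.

  seg 0: a=0 b=-9769/1906 c=0 d=4051/1906
  seg 1: a=-3 b=1192/953 c=12153/1906 d=-6913/1906
  seg 2: a=1 b=5951/1906 c=-4293/953 d=2567/1906
  seg 3: a=0 b=2411/1906 c=3408/953 d=-3509/1906
  seg 4: a=3 b=2758/953 c=-3711/1906 d=1237/5718
S(23/4) = 508257/121984

Δ: Δ0=-3, Δ1=4, Δ2=-1/2, Δ3=3, Δ4=-1
row 1: diag=4, rhs=42; c'=1/4, d'=21/2
row 2: denom=6−1·1/4=23/4; d'=(-27−1·21/2)/(23/4)=-150/23
row 3: denom=6−2·8/23=122/23; d'=(21−2·-150/23)/(122/23)=783/122
row 4: denom=8−1·23/122=953/122; d'=(-24−1·783/122)/(953/122)=-3711/953
back: M4=-3711/953
back: M3=783/122−23/122·-3711/953=6816/953
back: M2=-150/23−8/23·6816/953=-8586/953
back: M1=21/2−1/4·-8586/953=12153/953
M: M0=0, M1=12153/953, M2=-8586/953, M3=6816/953, M4=-3711/953, M5=0
seg 0: a=0, c=M0/2=0, d=(M1−M0)/(6·1)=4051/1906, b=Δ0−h0·(2M0+M1)/6=-9769/1906
seg 1: a=-3, c=M1/2=12153/1906, d=(M2−M1)/(6·1)=-6913/1906, b=Δ1−h1·(2M1+M2)/6=1192/953
seg 2: a=1, c=M2/2=-4293/953, d=(M3−M2)/(6·2)=2567/1906, b=Δ2−h2·(2M2+M3)/6=5951/1906
seg 3: a=0, c=M3/2=3408/953, d=(M4−M3)/(6·1)=-3509/1906, b=Δ3−h3·(2M3+M4)/6=2411/1906
seg 4: a=3, c=M4/2=-3711/1906, d=(M5−M4)/(6·3)=1237/5718, b=Δ4−h4·(2M4+M5)/6=2758/953
t_q=23/4 → seg 4, τ=3/4; S=3+2758/953·τ+-3711/1906·τ²+1237/5718·τ³=508257/121984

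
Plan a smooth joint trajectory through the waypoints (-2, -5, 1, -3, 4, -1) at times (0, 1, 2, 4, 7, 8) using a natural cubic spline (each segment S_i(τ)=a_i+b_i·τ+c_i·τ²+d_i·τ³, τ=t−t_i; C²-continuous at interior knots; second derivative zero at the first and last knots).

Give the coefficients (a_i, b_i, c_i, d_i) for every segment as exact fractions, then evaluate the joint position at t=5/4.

Δ: Δ0=-3, Δ1=6, Δ2=-2, Δ3=7/3, Δ4=-5
row 1: diag=4, rhs=54; c'=1/4, d'=27/2
row 2: denom=6−1·1/4=23/4; d'=(-48−1·27/2)/(23/4)=-246/23
row 3: denom=10−2·8/23=214/23; d'=(26−2·-246/23)/(214/23)=545/107
row 4: denom=8−3·69/214=1505/214; d'=(-44−3·545/107)/(1505/214)=-12686/1505
back: M4=-12686/1505
back: M3=545/107−69/214·-12686/1505=11756/1505
back: M2=-246/23−8/23·11756/1505=-20186/1505
back: M1=27/2−1/4·-20186/1505=25364/1505
M: M0=0, M1=25364/1505, M2=-20186/1505, M3=11756/1505, M4=-12686/1505, M5=0
seg 0: a=-2, c=M0/2=0, d=(M1−M0)/(6·1)=12682/4515, b=Δ0−h0·(2M0+M1)/6=-26227/4515
seg 1: a=-5, c=M1/2=12682/1505, d=(M2−M1)/(6·1)=-4555/903, b=Δ1−h1·(2M1+M2)/6=11819/4515
seg 2: a=1, c=M2/2=-10093/1505, d=(M3−M2)/(6·2)=15971/9030, b=Δ2−h2·(2M2+M3)/6=2798/645
seg 3: a=-3, c=M3/2=5878/1505, d=(M4−M3)/(6·3)=-12221/13545, b=Δ3−h3·(2M3+M4)/6=-5704/4515
seg 4: a=4, c=M4/2=-6343/1505, d=(M5−M4)/(6·1)=6343/4515, b=Δ4−h4·(2M4+M5)/6=-9889/4515
t_q=5/4 → seg 1, τ=1/4; S=-5+11819/4515·τ+12682/1505·τ²+-4555/903·τ³=-375429/96320

  seg 0: a=-2 b=-26227/4515 c=0 d=12682/4515
  seg 1: a=-5 b=11819/4515 c=12682/1505 d=-4555/903
  seg 2: a=1 b=2798/645 c=-10093/1505 d=15971/9030
  seg 3: a=-3 b=-5704/4515 c=5878/1505 d=-12221/13545
  seg 4: a=4 b=-9889/4515 c=-6343/1505 d=6343/4515
S(5/4) = -375429/96320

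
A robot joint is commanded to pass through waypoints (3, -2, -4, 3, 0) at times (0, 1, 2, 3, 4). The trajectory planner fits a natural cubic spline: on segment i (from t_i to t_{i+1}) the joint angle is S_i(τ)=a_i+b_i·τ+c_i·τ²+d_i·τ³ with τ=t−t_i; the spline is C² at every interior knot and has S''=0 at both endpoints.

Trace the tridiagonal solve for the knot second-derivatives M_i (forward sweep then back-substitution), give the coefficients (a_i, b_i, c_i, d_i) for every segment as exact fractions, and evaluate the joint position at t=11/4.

Δ: Δ0=-5, Δ1=-2, Δ2=7, Δ3=-3
row 1: diag=4, rhs=18; c'=1/4, d'=9/2
row 2: denom=4−1·1/4=15/4; d'=(54−1·9/2)/(15/4)=66/5
row 3: denom=4−1·4/15=56/15; d'=(-60−1·66/5)/(56/15)=-549/28
back: M3=-549/28
back: M2=66/5−4/15·-549/28=129/7
back: M1=9/2−1/4·129/7=-3/28
M: M0=0, M1=-3/28, M2=129/7, M3=-549/28, M4=0
seg 0: a=3, c=M0/2=0, d=(M1−M0)/(6·1)=-1/56, b=Δ0−h0·(2M0+M1)/6=-279/56
seg 1: a=-2, c=M1/2=-3/56, d=(M2−M1)/(6·1)=173/56, b=Δ1−h1·(2M1+M2)/6=-141/28
seg 2: a=-4, c=M2/2=129/14, d=(M3−M2)/(6·1)=-355/56, b=Δ2−h2·(2M2+M3)/6=33/8
seg 3: a=3, c=M3/2=-549/56, d=(M4−M3)/(6·1)=183/56, b=Δ3−h3·(2M3+M4)/6=99/28
t_q=11/4 → seg 2, τ=3/4; S=-4+33/8·τ+129/14·τ²+-355/56·τ³=5743/3584

  seg 0: a=3 b=-279/56 c=0 d=-1/56
  seg 1: a=-2 b=-141/28 c=-3/56 d=173/56
  seg 2: a=-4 b=33/8 c=129/14 d=-355/56
  seg 3: a=3 b=99/28 c=-549/56 d=183/56
S(11/4) = 5743/3584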